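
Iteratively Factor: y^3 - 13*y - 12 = (y - 4)*(y^2 + 4*y + 3) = (y - 4)*(y + 3)*(y + 1)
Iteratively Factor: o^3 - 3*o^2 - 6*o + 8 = (o - 1)*(o^2 - 2*o - 8) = (o - 4)*(o - 1)*(o + 2)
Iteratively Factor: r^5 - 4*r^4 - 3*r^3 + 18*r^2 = (r - 3)*(r^4 - r^3 - 6*r^2) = r*(r - 3)*(r^3 - r^2 - 6*r) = r^2*(r - 3)*(r^2 - r - 6) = r^2*(r - 3)^2*(r + 2)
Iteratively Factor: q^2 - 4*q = (q)*(q - 4)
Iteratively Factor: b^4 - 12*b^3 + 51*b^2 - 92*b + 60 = (b - 3)*(b^3 - 9*b^2 + 24*b - 20) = (b - 3)*(b - 2)*(b^2 - 7*b + 10) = (b - 3)*(b - 2)^2*(b - 5)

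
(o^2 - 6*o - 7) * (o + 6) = o^3 - 43*o - 42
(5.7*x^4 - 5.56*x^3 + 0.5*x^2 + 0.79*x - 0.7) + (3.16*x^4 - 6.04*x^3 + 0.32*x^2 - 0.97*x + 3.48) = 8.86*x^4 - 11.6*x^3 + 0.82*x^2 - 0.18*x + 2.78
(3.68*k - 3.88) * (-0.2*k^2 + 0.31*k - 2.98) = -0.736*k^3 + 1.9168*k^2 - 12.1692*k + 11.5624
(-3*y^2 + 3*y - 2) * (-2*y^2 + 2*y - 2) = 6*y^4 - 12*y^3 + 16*y^2 - 10*y + 4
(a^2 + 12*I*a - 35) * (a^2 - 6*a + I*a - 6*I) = a^4 - 6*a^3 + 13*I*a^3 - 47*a^2 - 78*I*a^2 + 282*a - 35*I*a + 210*I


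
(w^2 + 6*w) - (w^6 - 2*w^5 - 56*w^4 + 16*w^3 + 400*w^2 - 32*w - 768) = -w^6 + 2*w^5 + 56*w^4 - 16*w^3 - 399*w^2 + 38*w + 768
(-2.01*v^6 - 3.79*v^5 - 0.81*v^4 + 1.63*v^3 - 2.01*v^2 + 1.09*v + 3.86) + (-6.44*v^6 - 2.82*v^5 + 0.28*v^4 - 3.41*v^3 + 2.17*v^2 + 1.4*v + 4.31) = -8.45*v^6 - 6.61*v^5 - 0.53*v^4 - 1.78*v^3 + 0.16*v^2 + 2.49*v + 8.17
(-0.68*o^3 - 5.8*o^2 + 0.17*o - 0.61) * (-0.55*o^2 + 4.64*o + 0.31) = 0.374*o^5 + 0.0347999999999997*o^4 - 27.2163*o^3 - 0.6737*o^2 - 2.7777*o - 0.1891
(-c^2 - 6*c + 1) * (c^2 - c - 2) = -c^4 - 5*c^3 + 9*c^2 + 11*c - 2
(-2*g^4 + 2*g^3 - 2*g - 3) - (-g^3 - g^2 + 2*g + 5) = -2*g^4 + 3*g^3 + g^2 - 4*g - 8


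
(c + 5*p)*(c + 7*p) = c^2 + 12*c*p + 35*p^2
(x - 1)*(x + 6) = x^2 + 5*x - 6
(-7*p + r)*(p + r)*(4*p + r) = -28*p^3 - 31*p^2*r - 2*p*r^2 + r^3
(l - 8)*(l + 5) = l^2 - 3*l - 40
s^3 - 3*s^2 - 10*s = s*(s - 5)*(s + 2)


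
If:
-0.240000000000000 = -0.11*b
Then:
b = 2.18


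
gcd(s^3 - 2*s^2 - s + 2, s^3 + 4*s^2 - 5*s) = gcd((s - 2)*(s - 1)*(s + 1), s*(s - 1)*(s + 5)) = s - 1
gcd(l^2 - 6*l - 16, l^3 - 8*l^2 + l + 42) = l + 2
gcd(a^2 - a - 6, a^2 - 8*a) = 1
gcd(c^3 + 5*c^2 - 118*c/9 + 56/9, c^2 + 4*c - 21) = c + 7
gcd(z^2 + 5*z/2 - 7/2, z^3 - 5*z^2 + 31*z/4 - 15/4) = z - 1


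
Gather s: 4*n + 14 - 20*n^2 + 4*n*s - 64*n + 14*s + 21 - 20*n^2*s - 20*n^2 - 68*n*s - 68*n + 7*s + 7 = -40*n^2 - 128*n + s*(-20*n^2 - 64*n + 21) + 42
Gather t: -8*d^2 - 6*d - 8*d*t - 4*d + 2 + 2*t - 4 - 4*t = -8*d^2 - 10*d + t*(-8*d - 2) - 2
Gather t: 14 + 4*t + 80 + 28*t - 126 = 32*t - 32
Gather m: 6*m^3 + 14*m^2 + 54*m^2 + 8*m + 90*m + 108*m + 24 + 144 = 6*m^3 + 68*m^2 + 206*m + 168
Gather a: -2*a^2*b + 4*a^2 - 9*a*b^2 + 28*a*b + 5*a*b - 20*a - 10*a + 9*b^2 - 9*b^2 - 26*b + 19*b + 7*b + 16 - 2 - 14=a^2*(4 - 2*b) + a*(-9*b^2 + 33*b - 30)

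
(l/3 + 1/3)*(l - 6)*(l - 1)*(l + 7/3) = l^4/3 - 11*l^3/9 - 5*l^2 + 11*l/9 + 14/3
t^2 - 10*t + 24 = (t - 6)*(t - 4)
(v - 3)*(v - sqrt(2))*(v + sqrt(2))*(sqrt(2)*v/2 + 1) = sqrt(2)*v^4/2 - 3*sqrt(2)*v^3/2 + v^3 - 3*v^2 - sqrt(2)*v^2 - 2*v + 3*sqrt(2)*v + 6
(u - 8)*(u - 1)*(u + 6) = u^3 - 3*u^2 - 46*u + 48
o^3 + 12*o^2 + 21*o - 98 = (o - 2)*(o + 7)^2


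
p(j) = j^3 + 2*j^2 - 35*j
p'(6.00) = 97.00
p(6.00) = 78.00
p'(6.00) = 97.00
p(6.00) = 78.00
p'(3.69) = 20.61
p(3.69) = -51.67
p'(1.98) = -15.32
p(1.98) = -53.70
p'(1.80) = -18.08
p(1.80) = -50.69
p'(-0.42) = -36.15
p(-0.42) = 14.98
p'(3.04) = 4.88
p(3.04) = -59.82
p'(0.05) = -34.79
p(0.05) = -1.74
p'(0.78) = -30.05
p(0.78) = -25.61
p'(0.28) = -33.64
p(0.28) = -9.62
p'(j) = 3*j^2 + 4*j - 35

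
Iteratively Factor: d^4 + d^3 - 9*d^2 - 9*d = (d + 3)*(d^3 - 2*d^2 - 3*d) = (d + 1)*(d + 3)*(d^2 - 3*d) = d*(d + 1)*(d + 3)*(d - 3)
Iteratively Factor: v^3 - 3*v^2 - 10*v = (v)*(v^2 - 3*v - 10) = v*(v + 2)*(v - 5)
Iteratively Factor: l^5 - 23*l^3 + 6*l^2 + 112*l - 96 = (l - 2)*(l^4 + 2*l^3 - 19*l^2 - 32*l + 48) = (l - 2)*(l - 1)*(l^3 + 3*l^2 - 16*l - 48) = (l - 2)*(l - 1)*(l + 4)*(l^2 - l - 12) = (l - 2)*(l - 1)*(l + 3)*(l + 4)*(l - 4)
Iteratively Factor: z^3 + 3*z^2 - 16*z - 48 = (z + 3)*(z^2 - 16) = (z - 4)*(z + 3)*(z + 4)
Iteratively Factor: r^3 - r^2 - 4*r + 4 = (r - 1)*(r^2 - 4) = (r - 1)*(r + 2)*(r - 2)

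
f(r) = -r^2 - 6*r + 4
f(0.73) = -0.91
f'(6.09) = -18.18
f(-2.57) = 12.82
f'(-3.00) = 0.00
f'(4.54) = -15.08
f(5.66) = -62.00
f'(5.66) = -17.32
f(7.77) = -102.99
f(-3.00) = 13.00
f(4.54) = -43.85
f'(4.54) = -15.08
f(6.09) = -69.63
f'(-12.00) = 18.00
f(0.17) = 2.95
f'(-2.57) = -0.86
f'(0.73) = -7.46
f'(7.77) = -21.54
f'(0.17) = -6.34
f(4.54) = -43.85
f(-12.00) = -68.00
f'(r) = -2*r - 6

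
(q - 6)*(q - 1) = q^2 - 7*q + 6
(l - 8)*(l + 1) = l^2 - 7*l - 8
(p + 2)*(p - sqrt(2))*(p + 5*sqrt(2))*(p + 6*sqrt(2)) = p^4 + 2*p^3 + 10*sqrt(2)*p^3 + 20*sqrt(2)*p^2 + 38*p^2 - 60*sqrt(2)*p + 76*p - 120*sqrt(2)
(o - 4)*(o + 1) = o^2 - 3*o - 4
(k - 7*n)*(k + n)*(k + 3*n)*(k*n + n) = k^4*n - 3*k^3*n^2 + k^3*n - 25*k^2*n^3 - 3*k^2*n^2 - 21*k*n^4 - 25*k*n^3 - 21*n^4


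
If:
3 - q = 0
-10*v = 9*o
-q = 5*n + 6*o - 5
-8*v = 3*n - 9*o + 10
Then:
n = -46/165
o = 56/99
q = 3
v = -28/55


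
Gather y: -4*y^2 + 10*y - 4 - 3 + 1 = -4*y^2 + 10*y - 6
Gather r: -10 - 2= -12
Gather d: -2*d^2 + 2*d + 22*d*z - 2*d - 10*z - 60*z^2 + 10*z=-2*d^2 + 22*d*z - 60*z^2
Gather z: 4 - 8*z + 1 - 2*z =5 - 10*z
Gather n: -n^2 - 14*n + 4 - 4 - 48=-n^2 - 14*n - 48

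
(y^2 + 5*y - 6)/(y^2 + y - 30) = (y - 1)/(y - 5)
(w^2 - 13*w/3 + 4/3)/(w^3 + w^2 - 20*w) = (w - 1/3)/(w*(w + 5))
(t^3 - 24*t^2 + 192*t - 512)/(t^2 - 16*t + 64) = t - 8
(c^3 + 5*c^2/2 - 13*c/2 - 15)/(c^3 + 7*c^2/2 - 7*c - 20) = (c + 3)/(c + 4)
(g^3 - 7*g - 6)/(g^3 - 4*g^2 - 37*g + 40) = (g^3 - 7*g - 6)/(g^3 - 4*g^2 - 37*g + 40)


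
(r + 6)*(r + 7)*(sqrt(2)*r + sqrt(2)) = sqrt(2)*r^3 + 14*sqrt(2)*r^2 + 55*sqrt(2)*r + 42*sqrt(2)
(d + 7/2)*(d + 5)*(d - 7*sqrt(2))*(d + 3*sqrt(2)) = d^4 - 4*sqrt(2)*d^3 + 17*d^3/2 - 34*sqrt(2)*d^2 - 49*d^2/2 - 357*d - 70*sqrt(2)*d - 735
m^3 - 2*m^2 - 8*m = m*(m - 4)*(m + 2)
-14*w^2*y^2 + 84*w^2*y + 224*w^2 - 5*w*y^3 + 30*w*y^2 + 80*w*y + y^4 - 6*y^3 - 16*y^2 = (-7*w + y)*(2*w + y)*(y - 8)*(y + 2)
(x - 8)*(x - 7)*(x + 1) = x^3 - 14*x^2 + 41*x + 56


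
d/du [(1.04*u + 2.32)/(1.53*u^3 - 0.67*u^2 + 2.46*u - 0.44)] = (-3.1824*u^3 - 9.952*u^2 + 3.1088*u - 6.1648)/(2.3409*u^6 - 2.0502*u^5 + 7.9765*u^4 - 4.6428*u^3 + 6.6412*u^2 - 2.1648*u + 0.1936)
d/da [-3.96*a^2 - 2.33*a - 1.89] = -7.92*a - 2.33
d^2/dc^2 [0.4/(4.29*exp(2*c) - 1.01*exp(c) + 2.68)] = ((0.404 - 6.864*exp(c))*(4.29*exp(2*c) - 1.01*exp(c) + 2.68) + 0.4*(8.58*exp(c) - 1.01)*(17.16*exp(c) - 2.02)*exp(c))*exp(c)/(4.29*exp(2*c) - 1.01*exp(c) + 2.68)^3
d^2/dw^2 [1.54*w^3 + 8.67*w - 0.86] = 9.24*w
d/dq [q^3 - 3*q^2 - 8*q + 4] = 3*q^2 - 6*q - 8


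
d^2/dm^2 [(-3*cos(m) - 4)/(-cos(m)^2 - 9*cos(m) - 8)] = (-27*(1 - cos(2*m))^2*cos(m)/4 + 11*(1 - cos(2*m))^2/4 + 201*cos(m) + 33*cos(2*m) + 9*cos(3*m)/2 + 3*cos(5*m)/2 + 174)/((cos(m) + 1)^3*(cos(m) + 8)^3)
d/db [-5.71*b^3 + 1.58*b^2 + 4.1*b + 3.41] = -17.13*b^2 + 3.16*b + 4.1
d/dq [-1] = 0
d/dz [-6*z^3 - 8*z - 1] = -18*z^2 - 8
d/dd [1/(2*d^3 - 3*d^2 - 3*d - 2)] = 3*(-2*d^2 + 2*d + 1)/(-2*d^3 + 3*d^2 + 3*d + 2)^2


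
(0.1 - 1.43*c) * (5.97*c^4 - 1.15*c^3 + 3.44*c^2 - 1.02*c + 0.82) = -8.5371*c^5 + 2.2415*c^4 - 5.0342*c^3 + 1.8026*c^2 - 1.2746*c + 0.082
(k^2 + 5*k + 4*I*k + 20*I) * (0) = 0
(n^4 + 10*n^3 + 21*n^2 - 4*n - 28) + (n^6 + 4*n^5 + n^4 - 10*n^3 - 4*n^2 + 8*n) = n^6 + 4*n^5 + 2*n^4 + 17*n^2 + 4*n - 28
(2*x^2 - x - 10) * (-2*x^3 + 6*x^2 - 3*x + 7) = -4*x^5 + 14*x^4 + 8*x^3 - 43*x^2 + 23*x - 70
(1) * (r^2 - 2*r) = r^2 - 2*r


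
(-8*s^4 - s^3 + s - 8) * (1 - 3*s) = 24*s^5 - 5*s^4 - s^3 - 3*s^2 + 25*s - 8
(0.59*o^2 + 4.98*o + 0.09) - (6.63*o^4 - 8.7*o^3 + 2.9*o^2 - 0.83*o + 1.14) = -6.63*o^4 + 8.7*o^3 - 2.31*o^2 + 5.81*o - 1.05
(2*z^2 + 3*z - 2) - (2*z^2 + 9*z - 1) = -6*z - 1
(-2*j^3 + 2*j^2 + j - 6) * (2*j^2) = -4*j^5 + 4*j^4 + 2*j^3 - 12*j^2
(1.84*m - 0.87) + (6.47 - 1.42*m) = 0.42*m + 5.6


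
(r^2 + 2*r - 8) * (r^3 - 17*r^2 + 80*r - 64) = r^5 - 15*r^4 + 38*r^3 + 232*r^2 - 768*r + 512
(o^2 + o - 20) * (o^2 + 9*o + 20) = o^4 + 10*o^3 + 9*o^2 - 160*o - 400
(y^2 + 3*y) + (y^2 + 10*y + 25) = 2*y^2 + 13*y + 25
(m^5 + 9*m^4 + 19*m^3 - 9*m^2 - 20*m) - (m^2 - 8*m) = m^5 + 9*m^4 + 19*m^3 - 10*m^2 - 12*m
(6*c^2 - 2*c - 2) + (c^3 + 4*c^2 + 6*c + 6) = c^3 + 10*c^2 + 4*c + 4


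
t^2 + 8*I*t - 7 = (t + I)*(t + 7*I)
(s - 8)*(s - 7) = s^2 - 15*s + 56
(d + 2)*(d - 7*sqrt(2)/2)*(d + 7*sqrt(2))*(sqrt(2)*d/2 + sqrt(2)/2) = sqrt(2)*d^4/2 + 3*sqrt(2)*d^3/2 + 7*d^3/2 - 47*sqrt(2)*d^2/2 + 21*d^2/2 - 147*sqrt(2)*d/2 + 7*d - 49*sqrt(2)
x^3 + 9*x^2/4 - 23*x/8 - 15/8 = (x - 5/4)*(x + 1/2)*(x + 3)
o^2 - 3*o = o*(o - 3)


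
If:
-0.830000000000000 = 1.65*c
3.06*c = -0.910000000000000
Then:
No Solution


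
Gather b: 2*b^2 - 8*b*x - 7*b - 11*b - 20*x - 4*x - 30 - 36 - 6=2*b^2 + b*(-8*x - 18) - 24*x - 72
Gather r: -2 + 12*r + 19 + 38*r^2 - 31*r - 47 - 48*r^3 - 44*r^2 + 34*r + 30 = -48*r^3 - 6*r^2 + 15*r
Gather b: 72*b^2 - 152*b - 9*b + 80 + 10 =72*b^2 - 161*b + 90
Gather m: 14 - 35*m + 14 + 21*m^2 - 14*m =21*m^2 - 49*m + 28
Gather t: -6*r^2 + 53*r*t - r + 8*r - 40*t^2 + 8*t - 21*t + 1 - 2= -6*r^2 + 7*r - 40*t^2 + t*(53*r - 13) - 1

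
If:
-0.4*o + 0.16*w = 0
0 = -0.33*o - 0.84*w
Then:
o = 0.00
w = 0.00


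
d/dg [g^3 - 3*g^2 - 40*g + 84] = 3*g^2 - 6*g - 40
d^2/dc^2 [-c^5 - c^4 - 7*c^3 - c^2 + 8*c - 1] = -20*c^3 - 12*c^2 - 42*c - 2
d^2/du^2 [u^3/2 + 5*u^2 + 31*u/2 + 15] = 3*u + 10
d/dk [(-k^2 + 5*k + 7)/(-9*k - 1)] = (9*k^2 + 2*k + 58)/(81*k^2 + 18*k + 1)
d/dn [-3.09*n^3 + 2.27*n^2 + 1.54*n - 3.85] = -9.27*n^2 + 4.54*n + 1.54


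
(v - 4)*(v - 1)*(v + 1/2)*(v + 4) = v^4 - v^3/2 - 33*v^2/2 + 8*v + 8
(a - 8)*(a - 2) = a^2 - 10*a + 16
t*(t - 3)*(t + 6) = t^3 + 3*t^2 - 18*t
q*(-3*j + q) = -3*j*q + q^2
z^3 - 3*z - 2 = (z - 2)*(z + 1)^2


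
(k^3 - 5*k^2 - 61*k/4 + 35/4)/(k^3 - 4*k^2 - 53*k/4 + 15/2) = (k - 7)/(k - 6)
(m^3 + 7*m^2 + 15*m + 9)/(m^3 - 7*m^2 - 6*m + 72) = (m^2 + 4*m + 3)/(m^2 - 10*m + 24)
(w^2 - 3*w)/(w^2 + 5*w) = (w - 3)/(w + 5)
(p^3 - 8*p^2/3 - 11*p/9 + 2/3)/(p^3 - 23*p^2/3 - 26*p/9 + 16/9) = (p - 3)/(p - 8)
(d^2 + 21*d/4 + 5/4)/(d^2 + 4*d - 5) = (d + 1/4)/(d - 1)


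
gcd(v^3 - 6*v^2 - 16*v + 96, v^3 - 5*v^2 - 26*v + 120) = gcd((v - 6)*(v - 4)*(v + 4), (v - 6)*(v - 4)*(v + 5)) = v^2 - 10*v + 24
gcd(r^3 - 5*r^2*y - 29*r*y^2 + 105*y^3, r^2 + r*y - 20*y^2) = r + 5*y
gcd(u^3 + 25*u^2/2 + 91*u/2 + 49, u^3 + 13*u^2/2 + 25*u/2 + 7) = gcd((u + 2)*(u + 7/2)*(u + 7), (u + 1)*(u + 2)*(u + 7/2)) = u^2 + 11*u/2 + 7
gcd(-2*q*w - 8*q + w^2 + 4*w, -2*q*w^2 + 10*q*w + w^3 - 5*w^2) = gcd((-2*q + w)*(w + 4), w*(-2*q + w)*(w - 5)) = 2*q - w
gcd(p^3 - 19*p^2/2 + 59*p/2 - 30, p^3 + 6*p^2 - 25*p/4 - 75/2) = p - 5/2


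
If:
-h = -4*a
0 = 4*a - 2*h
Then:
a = 0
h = 0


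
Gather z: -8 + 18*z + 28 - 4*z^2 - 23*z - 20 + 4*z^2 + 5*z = 0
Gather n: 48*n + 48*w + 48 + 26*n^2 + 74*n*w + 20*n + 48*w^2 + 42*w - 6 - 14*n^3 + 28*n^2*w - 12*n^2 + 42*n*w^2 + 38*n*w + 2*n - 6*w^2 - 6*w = -14*n^3 + n^2*(28*w + 14) + n*(42*w^2 + 112*w + 70) + 42*w^2 + 84*w + 42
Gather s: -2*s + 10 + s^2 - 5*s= s^2 - 7*s + 10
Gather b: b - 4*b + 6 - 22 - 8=-3*b - 24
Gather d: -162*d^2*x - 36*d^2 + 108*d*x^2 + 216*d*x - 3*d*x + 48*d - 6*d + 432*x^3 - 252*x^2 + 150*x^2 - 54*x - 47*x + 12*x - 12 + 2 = d^2*(-162*x - 36) + d*(108*x^2 + 213*x + 42) + 432*x^3 - 102*x^2 - 89*x - 10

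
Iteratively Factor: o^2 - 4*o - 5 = (o + 1)*(o - 5)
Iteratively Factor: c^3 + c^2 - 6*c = (c - 2)*(c^2 + 3*c) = c*(c - 2)*(c + 3)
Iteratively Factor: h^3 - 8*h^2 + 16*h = (h - 4)*(h^2 - 4*h) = h*(h - 4)*(h - 4)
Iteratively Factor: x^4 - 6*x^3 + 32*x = (x - 4)*(x^3 - 2*x^2 - 8*x) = (x - 4)*(x + 2)*(x^2 - 4*x) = (x - 4)^2*(x + 2)*(x)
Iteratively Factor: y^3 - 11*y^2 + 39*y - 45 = (y - 3)*(y^2 - 8*y + 15) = (y - 3)^2*(y - 5)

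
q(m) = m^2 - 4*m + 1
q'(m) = 2*m - 4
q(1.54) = -2.79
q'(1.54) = -0.92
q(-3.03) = 22.30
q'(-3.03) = -10.06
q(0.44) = -0.57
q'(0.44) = -3.12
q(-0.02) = 1.08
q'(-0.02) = -4.04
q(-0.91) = 5.47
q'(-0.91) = -5.82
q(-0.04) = 1.16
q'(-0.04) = -4.08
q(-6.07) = 62.12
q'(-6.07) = -16.14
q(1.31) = -2.52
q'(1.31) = -1.38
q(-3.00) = 22.00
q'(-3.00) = -10.00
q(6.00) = 13.00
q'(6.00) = 8.00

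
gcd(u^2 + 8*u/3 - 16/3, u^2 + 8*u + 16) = u + 4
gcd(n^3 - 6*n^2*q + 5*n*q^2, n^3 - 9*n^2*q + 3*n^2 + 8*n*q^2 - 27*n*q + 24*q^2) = -n + q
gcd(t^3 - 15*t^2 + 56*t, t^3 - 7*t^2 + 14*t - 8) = 1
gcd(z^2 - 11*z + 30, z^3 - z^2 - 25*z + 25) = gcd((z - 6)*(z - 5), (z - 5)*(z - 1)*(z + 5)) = z - 5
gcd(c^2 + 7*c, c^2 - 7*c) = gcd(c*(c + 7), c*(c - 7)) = c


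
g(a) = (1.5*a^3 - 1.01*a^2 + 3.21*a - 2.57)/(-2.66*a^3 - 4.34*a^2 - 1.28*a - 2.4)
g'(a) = (4.5*a^2 - 2.02*a + 3.21)/(-2.66*a^3 - 4.34*a^2 - 1.28*a - 2.4) + (7.98*a^2 + 8.68*a + 1.28)*(1.5*a^3 - 1.01*a^2 + 3.21*a - 2.57)/(-2.66*a^3 - 4.34*a^2 - 1.28*a - 2.4)^2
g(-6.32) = -0.88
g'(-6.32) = -0.07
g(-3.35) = -1.52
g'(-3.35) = -0.63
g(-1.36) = 6.30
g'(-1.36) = -20.53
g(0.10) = 0.88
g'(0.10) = -1.95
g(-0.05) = 1.16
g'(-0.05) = -1.85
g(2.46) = -0.30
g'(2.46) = -0.06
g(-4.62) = -1.08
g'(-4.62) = -0.19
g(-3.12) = -1.69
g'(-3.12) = -0.86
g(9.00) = -0.45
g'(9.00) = -0.01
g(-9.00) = -0.76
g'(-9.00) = -0.03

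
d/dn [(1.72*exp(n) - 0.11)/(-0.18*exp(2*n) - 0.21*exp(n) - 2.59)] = (0.3096*exp(2*n) - 0.0396*exp(n) - 4.4779)*exp(n)/(0.0324*exp(4*n) + 0.0756*exp(3*n) + 0.9765*exp(2*n) + 1.0878*exp(n) + 6.7081)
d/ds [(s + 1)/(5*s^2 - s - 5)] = (5*s^2 - s - (s + 1)*(10*s - 1) - 5)/(-5*s^2 + s + 5)^2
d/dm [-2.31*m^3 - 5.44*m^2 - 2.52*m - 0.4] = -6.93*m^2 - 10.88*m - 2.52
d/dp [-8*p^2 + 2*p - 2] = 2 - 16*p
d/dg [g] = 1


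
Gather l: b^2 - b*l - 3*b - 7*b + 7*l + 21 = b^2 - 10*b + l*(7 - b) + 21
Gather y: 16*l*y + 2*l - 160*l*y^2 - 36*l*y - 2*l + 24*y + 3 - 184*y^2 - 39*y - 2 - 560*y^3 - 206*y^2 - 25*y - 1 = -560*y^3 + y^2*(-160*l - 390) + y*(-20*l - 40)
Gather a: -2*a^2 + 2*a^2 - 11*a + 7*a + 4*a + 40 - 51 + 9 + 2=0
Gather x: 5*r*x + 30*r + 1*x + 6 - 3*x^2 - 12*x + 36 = 30*r - 3*x^2 + x*(5*r - 11) + 42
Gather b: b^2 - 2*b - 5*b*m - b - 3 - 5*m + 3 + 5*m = b^2 + b*(-5*m - 3)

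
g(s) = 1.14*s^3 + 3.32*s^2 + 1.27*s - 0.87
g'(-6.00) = 84.55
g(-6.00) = -135.21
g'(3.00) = 51.97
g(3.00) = 63.60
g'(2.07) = 29.67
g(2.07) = 26.10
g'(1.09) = 12.57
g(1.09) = 5.94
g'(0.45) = 4.95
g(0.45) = 0.48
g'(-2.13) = 2.64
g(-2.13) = 0.47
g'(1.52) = 19.26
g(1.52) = 12.73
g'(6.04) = 166.14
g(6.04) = 379.12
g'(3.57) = 68.56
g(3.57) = 97.85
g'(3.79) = 75.56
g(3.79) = 113.69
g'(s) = 3.42*s^2 + 6.64*s + 1.27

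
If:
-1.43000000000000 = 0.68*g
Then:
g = -2.10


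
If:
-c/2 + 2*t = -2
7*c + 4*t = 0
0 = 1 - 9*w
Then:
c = 1/2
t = -7/8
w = 1/9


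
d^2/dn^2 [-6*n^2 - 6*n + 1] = -12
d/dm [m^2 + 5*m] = 2*m + 5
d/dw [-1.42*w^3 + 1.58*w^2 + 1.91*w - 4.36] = -4.26*w^2 + 3.16*w + 1.91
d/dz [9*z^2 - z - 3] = 18*z - 1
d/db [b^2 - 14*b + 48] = 2*b - 14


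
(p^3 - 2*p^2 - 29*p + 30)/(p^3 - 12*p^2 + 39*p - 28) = (p^2 - p - 30)/(p^2 - 11*p + 28)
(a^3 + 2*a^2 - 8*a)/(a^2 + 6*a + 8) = a*(a - 2)/(a + 2)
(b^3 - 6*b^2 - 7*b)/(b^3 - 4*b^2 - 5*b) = (b - 7)/(b - 5)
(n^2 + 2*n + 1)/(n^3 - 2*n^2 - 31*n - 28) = (n + 1)/(n^2 - 3*n - 28)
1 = 1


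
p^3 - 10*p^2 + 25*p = p*(p - 5)^2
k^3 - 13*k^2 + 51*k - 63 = (k - 7)*(k - 3)^2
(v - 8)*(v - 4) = v^2 - 12*v + 32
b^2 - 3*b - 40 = (b - 8)*(b + 5)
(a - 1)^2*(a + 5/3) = a^3 - a^2/3 - 7*a/3 + 5/3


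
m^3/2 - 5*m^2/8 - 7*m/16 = m*(m/2 + 1/4)*(m - 7/4)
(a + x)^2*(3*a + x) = 3*a^3 + 7*a^2*x + 5*a*x^2 + x^3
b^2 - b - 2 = (b - 2)*(b + 1)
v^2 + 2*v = v*(v + 2)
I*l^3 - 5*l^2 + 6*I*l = l*(l + 6*I)*(I*l + 1)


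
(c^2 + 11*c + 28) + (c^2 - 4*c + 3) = 2*c^2 + 7*c + 31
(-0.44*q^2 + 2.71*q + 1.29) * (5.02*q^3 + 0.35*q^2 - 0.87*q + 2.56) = -2.2088*q^5 + 13.4502*q^4 + 7.8071*q^3 - 3.0326*q^2 + 5.8153*q + 3.3024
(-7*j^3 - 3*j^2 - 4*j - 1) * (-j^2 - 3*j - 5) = 7*j^5 + 24*j^4 + 48*j^3 + 28*j^2 + 23*j + 5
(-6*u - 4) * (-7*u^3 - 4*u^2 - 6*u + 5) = 42*u^4 + 52*u^3 + 52*u^2 - 6*u - 20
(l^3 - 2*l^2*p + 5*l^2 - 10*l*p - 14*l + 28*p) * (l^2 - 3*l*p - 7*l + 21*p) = l^5 - 5*l^4*p - 2*l^4 + 6*l^3*p^2 + 10*l^3*p - 49*l^3 - 12*l^2*p^2 + 245*l^2*p + 98*l^2 - 294*l*p^2 - 490*l*p + 588*p^2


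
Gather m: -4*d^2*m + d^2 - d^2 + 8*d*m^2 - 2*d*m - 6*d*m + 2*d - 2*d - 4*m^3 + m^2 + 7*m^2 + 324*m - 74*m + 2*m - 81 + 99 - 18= -4*m^3 + m^2*(8*d + 8) + m*(-4*d^2 - 8*d + 252)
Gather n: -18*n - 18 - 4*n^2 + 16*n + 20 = -4*n^2 - 2*n + 2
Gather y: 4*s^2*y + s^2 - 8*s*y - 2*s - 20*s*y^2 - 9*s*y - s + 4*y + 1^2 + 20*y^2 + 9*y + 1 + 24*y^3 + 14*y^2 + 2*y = s^2 - 3*s + 24*y^3 + y^2*(34 - 20*s) + y*(4*s^2 - 17*s + 15) + 2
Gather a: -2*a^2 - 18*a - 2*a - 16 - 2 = -2*a^2 - 20*a - 18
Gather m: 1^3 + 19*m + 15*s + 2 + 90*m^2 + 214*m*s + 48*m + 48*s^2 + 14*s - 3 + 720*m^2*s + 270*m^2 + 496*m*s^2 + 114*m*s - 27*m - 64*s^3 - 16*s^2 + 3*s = m^2*(720*s + 360) + m*(496*s^2 + 328*s + 40) - 64*s^3 + 32*s^2 + 32*s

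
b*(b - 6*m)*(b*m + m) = b^3*m - 6*b^2*m^2 + b^2*m - 6*b*m^2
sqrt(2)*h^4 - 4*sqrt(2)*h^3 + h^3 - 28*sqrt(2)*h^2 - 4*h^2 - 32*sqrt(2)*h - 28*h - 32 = (h - 8)*(h + 2)^2*(sqrt(2)*h + 1)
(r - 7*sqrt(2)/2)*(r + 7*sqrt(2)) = r^2 + 7*sqrt(2)*r/2 - 49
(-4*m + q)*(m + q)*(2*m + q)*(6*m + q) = -48*m^4 - 68*m^3*q - 16*m^2*q^2 + 5*m*q^3 + q^4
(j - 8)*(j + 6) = j^2 - 2*j - 48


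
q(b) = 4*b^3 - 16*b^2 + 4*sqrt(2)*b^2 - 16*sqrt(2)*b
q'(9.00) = 763.20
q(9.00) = 1874.56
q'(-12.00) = 1953.61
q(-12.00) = -8129.88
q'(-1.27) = 23.00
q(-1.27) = 3.86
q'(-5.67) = 480.45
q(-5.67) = -933.36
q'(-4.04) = 256.80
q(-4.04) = -341.16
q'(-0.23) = -17.23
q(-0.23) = 4.61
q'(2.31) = -6.38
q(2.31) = -58.16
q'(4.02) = 88.14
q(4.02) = 1.75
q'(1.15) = -30.55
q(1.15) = -33.62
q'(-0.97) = 8.73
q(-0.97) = 8.57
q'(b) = 12*b^2 - 32*b + 8*sqrt(2)*b - 16*sqrt(2)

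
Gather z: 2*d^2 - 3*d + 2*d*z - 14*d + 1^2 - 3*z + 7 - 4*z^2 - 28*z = 2*d^2 - 17*d - 4*z^2 + z*(2*d - 31) + 8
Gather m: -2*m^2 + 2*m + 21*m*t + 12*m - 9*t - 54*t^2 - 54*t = -2*m^2 + m*(21*t + 14) - 54*t^2 - 63*t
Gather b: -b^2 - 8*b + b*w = -b^2 + b*(w - 8)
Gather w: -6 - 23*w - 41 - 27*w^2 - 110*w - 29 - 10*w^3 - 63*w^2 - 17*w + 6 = -10*w^3 - 90*w^2 - 150*w - 70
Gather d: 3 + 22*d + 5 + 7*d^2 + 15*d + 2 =7*d^2 + 37*d + 10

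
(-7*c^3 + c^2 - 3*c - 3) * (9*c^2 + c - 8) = -63*c^5 + 2*c^4 + 30*c^3 - 38*c^2 + 21*c + 24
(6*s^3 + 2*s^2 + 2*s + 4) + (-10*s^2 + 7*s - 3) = 6*s^3 - 8*s^2 + 9*s + 1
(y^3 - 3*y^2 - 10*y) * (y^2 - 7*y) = y^5 - 10*y^4 + 11*y^3 + 70*y^2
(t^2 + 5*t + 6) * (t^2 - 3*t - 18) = t^4 + 2*t^3 - 27*t^2 - 108*t - 108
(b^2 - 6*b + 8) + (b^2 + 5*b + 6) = 2*b^2 - b + 14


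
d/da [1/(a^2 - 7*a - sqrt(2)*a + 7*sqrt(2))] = (-2*a + sqrt(2) + 7)/(a^2 - 7*a - sqrt(2)*a + 7*sqrt(2))^2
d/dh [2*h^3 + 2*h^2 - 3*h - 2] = 6*h^2 + 4*h - 3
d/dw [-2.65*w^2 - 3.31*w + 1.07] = -5.3*w - 3.31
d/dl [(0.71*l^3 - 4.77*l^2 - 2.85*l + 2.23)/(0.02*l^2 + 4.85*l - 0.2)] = (0.0142*l^4 + 6.887*l^3 - 23.5035*l^2 + 1.8188*l - 10.2455)/(0.0004*l^4 + 0.194*l^3 + 23.5145*l^2 - 1.94*l + 0.04)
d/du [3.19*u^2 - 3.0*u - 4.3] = 6.38*u - 3.0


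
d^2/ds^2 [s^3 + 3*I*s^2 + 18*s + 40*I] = 6*s + 6*I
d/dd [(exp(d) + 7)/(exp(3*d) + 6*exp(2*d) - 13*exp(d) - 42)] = (1 - 2*exp(d))*exp(d)/(exp(4*d) - 2*exp(3*d) - 11*exp(2*d) + 12*exp(d) + 36)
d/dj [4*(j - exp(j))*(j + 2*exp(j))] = 4*j*exp(j) + 8*j - 16*exp(2*j) + 4*exp(j)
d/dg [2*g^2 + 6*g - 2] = 4*g + 6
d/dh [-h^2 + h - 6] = 1 - 2*h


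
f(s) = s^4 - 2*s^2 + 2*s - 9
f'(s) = 4*s^3 - 4*s + 2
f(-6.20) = 1379.35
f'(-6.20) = -926.51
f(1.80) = -1.38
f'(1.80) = 18.13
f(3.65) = 149.14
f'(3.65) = 181.91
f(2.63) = 30.27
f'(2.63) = 64.25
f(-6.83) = 2060.16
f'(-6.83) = -1245.13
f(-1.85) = -7.83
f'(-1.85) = -15.93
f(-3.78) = 159.02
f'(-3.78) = -198.92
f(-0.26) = -9.65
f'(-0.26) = 2.97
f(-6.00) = 1203.00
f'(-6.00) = -838.00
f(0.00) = -9.00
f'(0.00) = 2.00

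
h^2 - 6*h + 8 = (h - 4)*(h - 2)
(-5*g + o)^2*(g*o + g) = 25*g^3*o + 25*g^3 - 10*g^2*o^2 - 10*g^2*o + g*o^3 + g*o^2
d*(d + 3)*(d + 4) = d^3 + 7*d^2 + 12*d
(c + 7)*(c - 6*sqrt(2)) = c^2 - 6*sqrt(2)*c + 7*c - 42*sqrt(2)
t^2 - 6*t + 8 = (t - 4)*(t - 2)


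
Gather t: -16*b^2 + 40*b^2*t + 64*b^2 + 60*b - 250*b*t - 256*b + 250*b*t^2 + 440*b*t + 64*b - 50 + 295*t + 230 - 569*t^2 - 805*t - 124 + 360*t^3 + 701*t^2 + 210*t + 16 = 48*b^2 - 132*b + 360*t^3 + t^2*(250*b + 132) + t*(40*b^2 + 190*b - 300) + 72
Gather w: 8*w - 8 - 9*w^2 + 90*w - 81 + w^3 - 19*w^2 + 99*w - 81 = w^3 - 28*w^2 + 197*w - 170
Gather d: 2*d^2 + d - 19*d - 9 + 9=2*d^2 - 18*d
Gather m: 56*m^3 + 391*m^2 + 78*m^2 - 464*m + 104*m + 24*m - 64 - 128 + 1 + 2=56*m^3 + 469*m^2 - 336*m - 189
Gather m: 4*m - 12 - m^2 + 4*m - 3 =-m^2 + 8*m - 15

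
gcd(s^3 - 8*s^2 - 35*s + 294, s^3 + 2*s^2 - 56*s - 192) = s + 6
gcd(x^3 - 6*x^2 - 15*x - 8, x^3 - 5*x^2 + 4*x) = 1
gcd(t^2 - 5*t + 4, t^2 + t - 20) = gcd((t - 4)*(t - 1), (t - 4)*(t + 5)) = t - 4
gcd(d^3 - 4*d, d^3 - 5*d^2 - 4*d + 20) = d^2 - 4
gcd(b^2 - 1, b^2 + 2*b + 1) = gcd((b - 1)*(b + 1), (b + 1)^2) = b + 1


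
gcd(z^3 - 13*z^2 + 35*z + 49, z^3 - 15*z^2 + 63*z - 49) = z^2 - 14*z + 49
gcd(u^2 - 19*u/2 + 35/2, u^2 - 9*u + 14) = u - 7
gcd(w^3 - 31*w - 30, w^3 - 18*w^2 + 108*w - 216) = w - 6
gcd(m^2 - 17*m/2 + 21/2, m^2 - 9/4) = m - 3/2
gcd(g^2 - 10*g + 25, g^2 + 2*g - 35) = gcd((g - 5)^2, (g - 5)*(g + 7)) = g - 5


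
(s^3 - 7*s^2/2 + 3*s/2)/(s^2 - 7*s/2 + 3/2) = s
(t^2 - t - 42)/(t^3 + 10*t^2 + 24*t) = (t - 7)/(t*(t + 4))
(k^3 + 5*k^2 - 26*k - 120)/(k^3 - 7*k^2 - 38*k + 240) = (k + 4)/(k - 8)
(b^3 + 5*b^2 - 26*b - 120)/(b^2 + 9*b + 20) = (b^2 + b - 30)/(b + 5)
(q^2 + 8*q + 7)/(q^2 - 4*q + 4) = (q^2 + 8*q + 7)/(q^2 - 4*q + 4)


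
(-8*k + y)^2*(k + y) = 64*k^3 + 48*k^2*y - 15*k*y^2 + y^3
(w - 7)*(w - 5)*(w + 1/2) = w^3 - 23*w^2/2 + 29*w + 35/2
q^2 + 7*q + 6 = (q + 1)*(q + 6)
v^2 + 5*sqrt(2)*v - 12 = (v - sqrt(2))*(v + 6*sqrt(2))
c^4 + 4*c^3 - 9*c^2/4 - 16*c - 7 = (c - 2)*(c + 1/2)*(c + 2)*(c + 7/2)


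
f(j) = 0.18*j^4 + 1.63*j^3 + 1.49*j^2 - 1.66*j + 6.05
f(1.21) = 9.50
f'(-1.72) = 4.02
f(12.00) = 6749.81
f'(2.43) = 44.79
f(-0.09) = 6.21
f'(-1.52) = 2.58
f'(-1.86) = 5.08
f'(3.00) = 70.73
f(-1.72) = 6.59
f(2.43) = 40.48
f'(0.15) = -1.10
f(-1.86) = 5.96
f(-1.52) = 7.25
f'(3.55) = 102.76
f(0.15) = 5.84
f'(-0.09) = -1.89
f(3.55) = 120.45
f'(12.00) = 1982.42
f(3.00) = 73.07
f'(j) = 0.72*j^3 + 4.89*j^2 + 2.98*j - 1.66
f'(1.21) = 10.38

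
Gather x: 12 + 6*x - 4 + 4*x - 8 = 10*x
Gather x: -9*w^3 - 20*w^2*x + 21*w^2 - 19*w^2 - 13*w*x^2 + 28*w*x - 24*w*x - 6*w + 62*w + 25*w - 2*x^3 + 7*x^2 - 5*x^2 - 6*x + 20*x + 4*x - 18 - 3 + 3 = -9*w^3 + 2*w^2 + 81*w - 2*x^3 + x^2*(2 - 13*w) + x*(-20*w^2 + 4*w + 18) - 18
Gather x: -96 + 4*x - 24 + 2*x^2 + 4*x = 2*x^2 + 8*x - 120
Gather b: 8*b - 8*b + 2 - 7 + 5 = 0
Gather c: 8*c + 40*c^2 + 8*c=40*c^2 + 16*c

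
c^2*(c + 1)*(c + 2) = c^4 + 3*c^3 + 2*c^2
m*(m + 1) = m^2 + m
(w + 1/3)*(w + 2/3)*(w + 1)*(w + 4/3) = w^4 + 10*w^3/3 + 35*w^2/9 + 50*w/27 + 8/27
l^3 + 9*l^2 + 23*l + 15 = (l + 1)*(l + 3)*(l + 5)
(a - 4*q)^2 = a^2 - 8*a*q + 16*q^2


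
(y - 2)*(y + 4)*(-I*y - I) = -I*y^3 - 3*I*y^2 + 6*I*y + 8*I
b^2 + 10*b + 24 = (b + 4)*(b + 6)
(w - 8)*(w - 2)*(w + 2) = w^3 - 8*w^2 - 4*w + 32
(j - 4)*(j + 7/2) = j^2 - j/2 - 14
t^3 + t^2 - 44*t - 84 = (t - 7)*(t + 2)*(t + 6)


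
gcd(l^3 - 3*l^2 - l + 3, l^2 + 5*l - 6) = l - 1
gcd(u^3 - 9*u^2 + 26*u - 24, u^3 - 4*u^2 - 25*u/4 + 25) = u - 4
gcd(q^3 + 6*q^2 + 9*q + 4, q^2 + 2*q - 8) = q + 4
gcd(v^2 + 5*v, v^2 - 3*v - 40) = v + 5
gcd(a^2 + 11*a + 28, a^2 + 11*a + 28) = a^2 + 11*a + 28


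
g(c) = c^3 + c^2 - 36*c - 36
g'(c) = 3*c^2 + 2*c - 36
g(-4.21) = 58.67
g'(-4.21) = 8.75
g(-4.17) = 59.00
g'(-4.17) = 7.83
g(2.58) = -105.05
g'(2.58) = -10.87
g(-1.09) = 3.13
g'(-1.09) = -34.62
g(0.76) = -62.34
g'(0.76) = -32.75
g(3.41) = -107.48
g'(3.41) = 5.70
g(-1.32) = 10.96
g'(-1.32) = -33.41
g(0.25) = -44.92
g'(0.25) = -35.31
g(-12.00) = -1188.00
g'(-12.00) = 372.00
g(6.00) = 0.00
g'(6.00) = 84.00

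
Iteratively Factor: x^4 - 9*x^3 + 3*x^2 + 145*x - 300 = (x + 4)*(x^3 - 13*x^2 + 55*x - 75) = (x - 5)*(x + 4)*(x^2 - 8*x + 15) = (x - 5)^2*(x + 4)*(x - 3)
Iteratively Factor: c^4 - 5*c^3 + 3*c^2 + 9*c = (c + 1)*(c^3 - 6*c^2 + 9*c) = c*(c + 1)*(c^2 - 6*c + 9) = c*(c - 3)*(c + 1)*(c - 3)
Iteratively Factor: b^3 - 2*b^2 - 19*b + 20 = (b - 1)*(b^2 - b - 20) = (b - 5)*(b - 1)*(b + 4)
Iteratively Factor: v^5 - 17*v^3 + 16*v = (v + 4)*(v^4 - 4*v^3 - v^2 + 4*v) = (v - 4)*(v + 4)*(v^3 - v) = v*(v - 4)*(v + 4)*(v^2 - 1) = v*(v - 4)*(v - 1)*(v + 4)*(v + 1)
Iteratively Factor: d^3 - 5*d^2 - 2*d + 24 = (d - 3)*(d^2 - 2*d - 8) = (d - 4)*(d - 3)*(d + 2)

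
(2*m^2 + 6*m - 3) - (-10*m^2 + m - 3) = 12*m^2 + 5*m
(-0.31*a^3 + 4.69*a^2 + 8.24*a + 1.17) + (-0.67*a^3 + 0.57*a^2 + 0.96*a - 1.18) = -0.98*a^3 + 5.26*a^2 + 9.2*a - 0.01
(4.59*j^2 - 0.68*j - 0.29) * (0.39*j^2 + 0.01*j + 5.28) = 1.7901*j^4 - 0.2193*j^3 + 24.1153*j^2 - 3.5933*j - 1.5312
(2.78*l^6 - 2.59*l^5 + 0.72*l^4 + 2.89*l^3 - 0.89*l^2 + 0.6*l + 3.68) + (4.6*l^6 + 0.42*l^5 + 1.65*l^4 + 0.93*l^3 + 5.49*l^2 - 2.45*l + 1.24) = 7.38*l^6 - 2.17*l^5 + 2.37*l^4 + 3.82*l^3 + 4.6*l^2 - 1.85*l + 4.92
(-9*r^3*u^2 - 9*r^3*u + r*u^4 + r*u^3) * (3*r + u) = -27*r^4*u^2 - 27*r^4*u - 9*r^3*u^3 - 9*r^3*u^2 + 3*r^2*u^4 + 3*r^2*u^3 + r*u^5 + r*u^4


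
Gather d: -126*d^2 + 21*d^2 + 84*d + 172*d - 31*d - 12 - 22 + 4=-105*d^2 + 225*d - 30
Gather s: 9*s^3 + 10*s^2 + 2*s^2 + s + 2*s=9*s^3 + 12*s^2 + 3*s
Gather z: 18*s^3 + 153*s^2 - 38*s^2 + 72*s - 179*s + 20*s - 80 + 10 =18*s^3 + 115*s^2 - 87*s - 70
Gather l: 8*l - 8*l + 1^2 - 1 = 0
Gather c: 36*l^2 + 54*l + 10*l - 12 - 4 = 36*l^2 + 64*l - 16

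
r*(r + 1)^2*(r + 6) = r^4 + 8*r^3 + 13*r^2 + 6*r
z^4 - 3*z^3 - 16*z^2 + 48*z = z*(z - 4)*(z - 3)*(z + 4)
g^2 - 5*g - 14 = (g - 7)*(g + 2)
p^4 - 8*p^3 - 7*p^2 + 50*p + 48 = (p - 8)*(p - 3)*(p + 1)*(p + 2)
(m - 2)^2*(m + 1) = m^3 - 3*m^2 + 4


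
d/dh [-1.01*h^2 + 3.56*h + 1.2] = 3.56 - 2.02*h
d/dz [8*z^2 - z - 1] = 16*z - 1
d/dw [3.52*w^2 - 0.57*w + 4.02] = 7.04*w - 0.57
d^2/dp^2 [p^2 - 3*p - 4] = 2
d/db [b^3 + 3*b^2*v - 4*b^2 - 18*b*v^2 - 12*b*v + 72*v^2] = 3*b^2 + 6*b*v - 8*b - 18*v^2 - 12*v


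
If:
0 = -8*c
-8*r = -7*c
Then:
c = 0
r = 0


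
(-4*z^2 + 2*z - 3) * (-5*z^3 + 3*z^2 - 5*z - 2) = 20*z^5 - 22*z^4 + 41*z^3 - 11*z^2 + 11*z + 6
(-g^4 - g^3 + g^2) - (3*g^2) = -g^4 - g^3 - 2*g^2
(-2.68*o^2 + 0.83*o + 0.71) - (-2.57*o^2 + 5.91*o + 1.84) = -0.11*o^2 - 5.08*o - 1.13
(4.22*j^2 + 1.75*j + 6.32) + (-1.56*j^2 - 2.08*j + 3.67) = 2.66*j^2 - 0.33*j + 9.99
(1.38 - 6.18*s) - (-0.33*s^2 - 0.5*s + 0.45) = 0.33*s^2 - 5.68*s + 0.93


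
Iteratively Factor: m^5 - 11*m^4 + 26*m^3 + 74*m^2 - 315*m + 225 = (m + 3)*(m^4 - 14*m^3 + 68*m^2 - 130*m + 75) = (m - 5)*(m + 3)*(m^3 - 9*m^2 + 23*m - 15) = (m - 5)*(m - 1)*(m + 3)*(m^2 - 8*m + 15) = (m - 5)*(m - 3)*(m - 1)*(m + 3)*(m - 5)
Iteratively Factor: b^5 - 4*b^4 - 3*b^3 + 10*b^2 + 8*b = (b + 1)*(b^4 - 5*b^3 + 2*b^2 + 8*b) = b*(b + 1)*(b^3 - 5*b^2 + 2*b + 8) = b*(b - 4)*(b + 1)*(b^2 - b - 2) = b*(b - 4)*(b + 1)^2*(b - 2)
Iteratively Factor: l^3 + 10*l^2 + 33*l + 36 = (l + 3)*(l^2 + 7*l + 12) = (l + 3)^2*(l + 4)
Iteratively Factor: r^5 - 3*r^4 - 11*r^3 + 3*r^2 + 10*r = (r)*(r^4 - 3*r^3 - 11*r^2 + 3*r + 10) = r*(r - 5)*(r^3 + 2*r^2 - r - 2) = r*(r - 5)*(r + 2)*(r^2 - 1) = r*(r - 5)*(r - 1)*(r + 2)*(r + 1)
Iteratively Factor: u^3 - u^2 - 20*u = (u + 4)*(u^2 - 5*u) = u*(u + 4)*(u - 5)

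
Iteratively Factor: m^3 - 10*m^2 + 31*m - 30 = (m - 5)*(m^2 - 5*m + 6) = (m - 5)*(m - 2)*(m - 3)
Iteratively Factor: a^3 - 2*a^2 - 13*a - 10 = (a - 5)*(a^2 + 3*a + 2) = (a - 5)*(a + 2)*(a + 1)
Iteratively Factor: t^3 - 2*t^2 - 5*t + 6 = (t - 3)*(t^2 + t - 2) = (t - 3)*(t - 1)*(t + 2)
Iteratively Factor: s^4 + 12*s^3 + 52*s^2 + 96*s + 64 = (s + 2)*(s^3 + 10*s^2 + 32*s + 32) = (s + 2)*(s + 4)*(s^2 + 6*s + 8) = (s + 2)^2*(s + 4)*(s + 4)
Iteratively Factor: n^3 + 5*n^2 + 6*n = (n + 3)*(n^2 + 2*n) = (n + 2)*(n + 3)*(n)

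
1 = 1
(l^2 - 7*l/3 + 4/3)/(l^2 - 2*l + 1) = (l - 4/3)/(l - 1)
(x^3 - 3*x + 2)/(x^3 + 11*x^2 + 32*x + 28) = (x^2 - 2*x + 1)/(x^2 + 9*x + 14)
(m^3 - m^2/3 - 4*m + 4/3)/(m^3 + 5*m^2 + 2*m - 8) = (3*m^2 - 7*m + 2)/(3*(m^2 + 3*m - 4))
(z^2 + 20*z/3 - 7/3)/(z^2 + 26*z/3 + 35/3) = (3*z - 1)/(3*z + 5)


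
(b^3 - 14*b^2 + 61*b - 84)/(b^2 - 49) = (b^2 - 7*b + 12)/(b + 7)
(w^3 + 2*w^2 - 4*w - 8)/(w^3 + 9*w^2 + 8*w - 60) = (w^2 + 4*w + 4)/(w^2 + 11*w + 30)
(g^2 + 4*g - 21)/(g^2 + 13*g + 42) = (g - 3)/(g + 6)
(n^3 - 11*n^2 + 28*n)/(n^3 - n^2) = (n^2 - 11*n + 28)/(n*(n - 1))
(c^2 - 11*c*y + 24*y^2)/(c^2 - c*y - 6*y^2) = (c - 8*y)/(c + 2*y)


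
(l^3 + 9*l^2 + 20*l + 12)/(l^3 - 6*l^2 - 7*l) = (l^2 + 8*l + 12)/(l*(l - 7))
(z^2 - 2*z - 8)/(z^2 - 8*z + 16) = (z + 2)/(z - 4)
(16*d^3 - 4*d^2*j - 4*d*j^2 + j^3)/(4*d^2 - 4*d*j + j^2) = (8*d^2 + 2*d*j - j^2)/(2*d - j)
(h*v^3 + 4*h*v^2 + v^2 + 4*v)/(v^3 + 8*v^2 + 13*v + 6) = v*(h*v^2 + 4*h*v + v + 4)/(v^3 + 8*v^2 + 13*v + 6)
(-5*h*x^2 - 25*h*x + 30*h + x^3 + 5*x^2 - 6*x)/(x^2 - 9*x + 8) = (-5*h*x - 30*h + x^2 + 6*x)/(x - 8)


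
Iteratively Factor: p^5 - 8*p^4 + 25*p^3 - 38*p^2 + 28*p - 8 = (p - 2)*(p^4 - 6*p^3 + 13*p^2 - 12*p + 4) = (p - 2)*(p - 1)*(p^3 - 5*p^2 + 8*p - 4) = (p - 2)^2*(p - 1)*(p^2 - 3*p + 2) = (p - 2)^3*(p - 1)*(p - 1)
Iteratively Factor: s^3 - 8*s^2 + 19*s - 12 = (s - 3)*(s^2 - 5*s + 4) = (s - 4)*(s - 3)*(s - 1)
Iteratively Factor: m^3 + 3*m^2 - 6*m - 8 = (m - 2)*(m^2 + 5*m + 4) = (m - 2)*(m + 1)*(m + 4)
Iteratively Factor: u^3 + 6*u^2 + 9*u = (u)*(u^2 + 6*u + 9) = u*(u + 3)*(u + 3)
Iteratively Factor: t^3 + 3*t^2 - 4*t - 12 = (t + 2)*(t^2 + t - 6) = (t - 2)*(t + 2)*(t + 3)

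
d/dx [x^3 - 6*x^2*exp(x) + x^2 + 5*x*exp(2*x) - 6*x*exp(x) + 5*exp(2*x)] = -6*x^2*exp(x) + 3*x^2 + 10*x*exp(2*x) - 18*x*exp(x) + 2*x + 15*exp(2*x) - 6*exp(x)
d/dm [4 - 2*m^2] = -4*m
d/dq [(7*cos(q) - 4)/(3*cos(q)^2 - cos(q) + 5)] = (21*cos(q)^2 - 24*cos(q) - 31)*sin(q)/(3*sin(q)^2 + cos(q) - 8)^2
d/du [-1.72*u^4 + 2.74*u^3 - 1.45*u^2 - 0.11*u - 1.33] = -6.88*u^3 + 8.22*u^2 - 2.9*u - 0.11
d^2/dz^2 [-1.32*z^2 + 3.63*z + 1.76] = -2.64000000000000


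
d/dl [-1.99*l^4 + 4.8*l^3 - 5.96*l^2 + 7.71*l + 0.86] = -7.96*l^3 + 14.4*l^2 - 11.92*l + 7.71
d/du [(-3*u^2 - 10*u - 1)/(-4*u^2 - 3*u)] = (-31*u^2 - 8*u - 3)/(u^2*(16*u^2 + 24*u + 9))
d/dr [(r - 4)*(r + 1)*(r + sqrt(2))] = 3*r^2 - 6*r + 2*sqrt(2)*r - 3*sqrt(2) - 4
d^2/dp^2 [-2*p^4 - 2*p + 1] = -24*p^2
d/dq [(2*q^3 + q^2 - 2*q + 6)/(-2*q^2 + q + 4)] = (-4*q^4 + 4*q^3 + 21*q^2 + 32*q - 14)/(4*q^4 - 4*q^3 - 15*q^2 + 8*q + 16)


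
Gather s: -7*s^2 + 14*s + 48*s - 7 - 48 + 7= -7*s^2 + 62*s - 48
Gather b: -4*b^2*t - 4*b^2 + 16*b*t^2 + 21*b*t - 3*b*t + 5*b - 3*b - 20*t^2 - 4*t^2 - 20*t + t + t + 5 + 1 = b^2*(-4*t - 4) + b*(16*t^2 + 18*t + 2) - 24*t^2 - 18*t + 6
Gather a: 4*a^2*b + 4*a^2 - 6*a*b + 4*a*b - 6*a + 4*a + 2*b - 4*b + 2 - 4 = a^2*(4*b + 4) + a*(-2*b - 2) - 2*b - 2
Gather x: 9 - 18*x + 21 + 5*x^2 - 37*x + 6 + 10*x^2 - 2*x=15*x^2 - 57*x + 36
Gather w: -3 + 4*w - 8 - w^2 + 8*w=-w^2 + 12*w - 11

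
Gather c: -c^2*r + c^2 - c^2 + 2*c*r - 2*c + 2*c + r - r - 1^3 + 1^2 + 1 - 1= -c^2*r + 2*c*r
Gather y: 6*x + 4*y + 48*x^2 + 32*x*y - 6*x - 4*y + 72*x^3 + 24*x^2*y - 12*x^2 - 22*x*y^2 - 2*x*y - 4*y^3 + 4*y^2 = 72*x^3 + 36*x^2 - 4*y^3 + y^2*(4 - 22*x) + y*(24*x^2 + 30*x)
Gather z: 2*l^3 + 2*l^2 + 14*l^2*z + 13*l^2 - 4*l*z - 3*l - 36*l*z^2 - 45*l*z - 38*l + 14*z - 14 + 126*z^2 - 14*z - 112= 2*l^3 + 15*l^2 - 41*l + z^2*(126 - 36*l) + z*(14*l^2 - 49*l) - 126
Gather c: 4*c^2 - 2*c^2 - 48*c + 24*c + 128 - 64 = 2*c^2 - 24*c + 64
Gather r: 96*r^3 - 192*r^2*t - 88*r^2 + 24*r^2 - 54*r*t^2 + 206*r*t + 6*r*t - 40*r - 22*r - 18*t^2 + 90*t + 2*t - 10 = 96*r^3 + r^2*(-192*t - 64) + r*(-54*t^2 + 212*t - 62) - 18*t^2 + 92*t - 10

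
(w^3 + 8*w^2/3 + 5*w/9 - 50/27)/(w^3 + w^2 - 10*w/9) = (w + 5/3)/w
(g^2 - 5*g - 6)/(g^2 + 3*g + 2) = (g - 6)/(g + 2)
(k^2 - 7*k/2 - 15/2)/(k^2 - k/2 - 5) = (-2*k^2 + 7*k + 15)/(-2*k^2 + k + 10)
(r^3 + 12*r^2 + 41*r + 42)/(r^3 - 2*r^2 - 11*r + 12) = (r^2 + 9*r + 14)/(r^2 - 5*r + 4)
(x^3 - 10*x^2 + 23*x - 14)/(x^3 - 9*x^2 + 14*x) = (x - 1)/x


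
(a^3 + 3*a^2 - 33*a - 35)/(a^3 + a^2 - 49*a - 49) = (a - 5)/(a - 7)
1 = 1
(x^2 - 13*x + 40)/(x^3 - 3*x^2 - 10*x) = (x - 8)/(x*(x + 2))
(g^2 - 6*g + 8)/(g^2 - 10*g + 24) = (g - 2)/(g - 6)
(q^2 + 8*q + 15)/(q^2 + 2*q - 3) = (q + 5)/(q - 1)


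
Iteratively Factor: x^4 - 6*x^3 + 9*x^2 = (x - 3)*(x^3 - 3*x^2) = x*(x - 3)*(x^2 - 3*x) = x*(x - 3)^2*(x)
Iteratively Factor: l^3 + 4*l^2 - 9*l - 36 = (l + 3)*(l^2 + l - 12) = (l - 3)*(l + 3)*(l + 4)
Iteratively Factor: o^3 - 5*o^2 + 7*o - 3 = (o - 1)*(o^2 - 4*o + 3) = (o - 1)^2*(o - 3)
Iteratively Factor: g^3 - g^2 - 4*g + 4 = (g - 1)*(g^2 - 4) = (g - 2)*(g - 1)*(g + 2)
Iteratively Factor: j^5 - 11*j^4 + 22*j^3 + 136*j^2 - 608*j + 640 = (j - 2)*(j^4 - 9*j^3 + 4*j^2 + 144*j - 320) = (j - 5)*(j - 2)*(j^3 - 4*j^2 - 16*j + 64) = (j - 5)*(j - 2)*(j + 4)*(j^2 - 8*j + 16) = (j - 5)*(j - 4)*(j - 2)*(j + 4)*(j - 4)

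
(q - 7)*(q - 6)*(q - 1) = q^3 - 14*q^2 + 55*q - 42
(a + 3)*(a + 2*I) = a^2 + 3*a + 2*I*a + 6*I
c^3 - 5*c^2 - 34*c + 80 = (c - 8)*(c - 2)*(c + 5)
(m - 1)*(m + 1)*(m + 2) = m^3 + 2*m^2 - m - 2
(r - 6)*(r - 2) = r^2 - 8*r + 12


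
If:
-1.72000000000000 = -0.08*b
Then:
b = 21.50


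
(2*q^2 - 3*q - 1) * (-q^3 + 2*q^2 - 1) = -2*q^5 + 7*q^4 - 5*q^3 - 4*q^2 + 3*q + 1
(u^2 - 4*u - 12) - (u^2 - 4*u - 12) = 0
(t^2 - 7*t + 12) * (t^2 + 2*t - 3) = t^4 - 5*t^3 - 5*t^2 + 45*t - 36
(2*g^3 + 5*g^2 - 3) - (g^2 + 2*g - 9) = 2*g^3 + 4*g^2 - 2*g + 6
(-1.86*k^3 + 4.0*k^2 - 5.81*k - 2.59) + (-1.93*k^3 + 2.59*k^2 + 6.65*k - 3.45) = -3.79*k^3 + 6.59*k^2 + 0.840000000000001*k - 6.04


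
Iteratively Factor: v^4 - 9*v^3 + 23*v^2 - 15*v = (v - 5)*(v^3 - 4*v^2 + 3*v) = (v - 5)*(v - 3)*(v^2 - v) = (v - 5)*(v - 3)*(v - 1)*(v)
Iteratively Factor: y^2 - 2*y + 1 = (y - 1)*(y - 1)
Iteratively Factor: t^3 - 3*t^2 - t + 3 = (t + 1)*(t^2 - 4*t + 3) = (t - 1)*(t + 1)*(t - 3)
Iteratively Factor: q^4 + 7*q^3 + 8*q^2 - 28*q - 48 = (q + 4)*(q^3 + 3*q^2 - 4*q - 12) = (q + 3)*(q + 4)*(q^2 - 4) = (q + 2)*(q + 3)*(q + 4)*(q - 2)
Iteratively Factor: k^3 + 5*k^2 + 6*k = (k + 3)*(k^2 + 2*k) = k*(k + 3)*(k + 2)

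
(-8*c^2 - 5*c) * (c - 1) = -8*c^3 + 3*c^2 + 5*c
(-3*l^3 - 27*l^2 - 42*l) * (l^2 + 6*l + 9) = -3*l^5 - 45*l^4 - 231*l^3 - 495*l^2 - 378*l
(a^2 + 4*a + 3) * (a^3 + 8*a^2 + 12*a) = a^5 + 12*a^4 + 47*a^3 + 72*a^2 + 36*a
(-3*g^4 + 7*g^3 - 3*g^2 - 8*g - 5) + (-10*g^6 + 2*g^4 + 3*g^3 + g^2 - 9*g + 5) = -10*g^6 - g^4 + 10*g^3 - 2*g^2 - 17*g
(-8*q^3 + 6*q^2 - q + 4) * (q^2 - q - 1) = -8*q^5 + 14*q^4 + q^3 - q^2 - 3*q - 4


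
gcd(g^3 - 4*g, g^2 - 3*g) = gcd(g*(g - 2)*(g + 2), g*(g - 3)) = g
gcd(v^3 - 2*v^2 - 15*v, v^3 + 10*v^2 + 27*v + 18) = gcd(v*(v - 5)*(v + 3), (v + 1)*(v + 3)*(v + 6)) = v + 3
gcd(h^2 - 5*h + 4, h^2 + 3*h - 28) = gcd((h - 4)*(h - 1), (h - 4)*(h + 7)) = h - 4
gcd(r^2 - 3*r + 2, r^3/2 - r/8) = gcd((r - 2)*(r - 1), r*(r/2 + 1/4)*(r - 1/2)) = 1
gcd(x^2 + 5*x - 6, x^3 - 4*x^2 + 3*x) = x - 1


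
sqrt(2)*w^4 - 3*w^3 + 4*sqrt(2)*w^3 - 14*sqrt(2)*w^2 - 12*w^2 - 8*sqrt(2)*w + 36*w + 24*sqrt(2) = (w - 2)*(w + 6)*(w - 2*sqrt(2))*(sqrt(2)*w + 1)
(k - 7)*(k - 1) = k^2 - 8*k + 7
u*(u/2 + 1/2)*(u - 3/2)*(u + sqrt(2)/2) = u^4/2 - u^3/4 + sqrt(2)*u^3/4 - 3*u^2/4 - sqrt(2)*u^2/8 - 3*sqrt(2)*u/8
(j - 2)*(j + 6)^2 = j^3 + 10*j^2 + 12*j - 72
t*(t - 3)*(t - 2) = t^3 - 5*t^2 + 6*t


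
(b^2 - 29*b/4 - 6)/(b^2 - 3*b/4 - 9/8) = 2*(b - 8)/(2*b - 3)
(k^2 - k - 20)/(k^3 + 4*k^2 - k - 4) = (k - 5)/(k^2 - 1)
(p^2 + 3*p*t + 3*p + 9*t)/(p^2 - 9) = (p + 3*t)/(p - 3)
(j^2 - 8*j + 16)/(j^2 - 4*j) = (j - 4)/j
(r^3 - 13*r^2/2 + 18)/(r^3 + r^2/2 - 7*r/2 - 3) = (r - 6)/(r + 1)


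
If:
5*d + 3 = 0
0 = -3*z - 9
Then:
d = -3/5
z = -3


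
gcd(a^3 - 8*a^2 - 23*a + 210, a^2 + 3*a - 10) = a + 5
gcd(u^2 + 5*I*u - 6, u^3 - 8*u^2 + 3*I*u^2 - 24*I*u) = u + 3*I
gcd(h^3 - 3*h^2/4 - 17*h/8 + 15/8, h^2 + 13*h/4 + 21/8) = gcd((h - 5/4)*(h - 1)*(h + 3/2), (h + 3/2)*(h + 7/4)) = h + 3/2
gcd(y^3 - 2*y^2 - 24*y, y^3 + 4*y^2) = y^2 + 4*y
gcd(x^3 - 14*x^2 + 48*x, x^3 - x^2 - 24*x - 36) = x - 6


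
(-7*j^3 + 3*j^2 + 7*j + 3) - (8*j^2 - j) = -7*j^3 - 5*j^2 + 8*j + 3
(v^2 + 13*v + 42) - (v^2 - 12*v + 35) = 25*v + 7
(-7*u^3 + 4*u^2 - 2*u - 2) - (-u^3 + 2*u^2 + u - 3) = -6*u^3 + 2*u^2 - 3*u + 1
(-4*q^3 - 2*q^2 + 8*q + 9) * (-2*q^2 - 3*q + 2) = 8*q^5 + 16*q^4 - 18*q^3 - 46*q^2 - 11*q + 18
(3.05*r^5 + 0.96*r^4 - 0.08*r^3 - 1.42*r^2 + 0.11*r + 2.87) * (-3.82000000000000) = -11.651*r^5 - 3.6672*r^4 + 0.3056*r^3 + 5.4244*r^2 - 0.4202*r - 10.9634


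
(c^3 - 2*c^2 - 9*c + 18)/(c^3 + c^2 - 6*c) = (c - 3)/c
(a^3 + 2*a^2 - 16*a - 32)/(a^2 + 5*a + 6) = (a^2 - 16)/(a + 3)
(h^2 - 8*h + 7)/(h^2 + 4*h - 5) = (h - 7)/(h + 5)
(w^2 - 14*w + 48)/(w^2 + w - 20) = (w^2 - 14*w + 48)/(w^2 + w - 20)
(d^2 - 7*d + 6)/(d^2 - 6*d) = (d - 1)/d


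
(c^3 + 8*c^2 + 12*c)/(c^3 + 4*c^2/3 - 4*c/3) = 3*(c + 6)/(3*c - 2)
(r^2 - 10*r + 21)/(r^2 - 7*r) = (r - 3)/r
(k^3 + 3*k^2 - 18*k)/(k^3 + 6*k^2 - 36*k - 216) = k*(k - 3)/(k^2 - 36)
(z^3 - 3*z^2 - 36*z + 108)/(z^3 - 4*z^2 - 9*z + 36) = (z^2 - 36)/(z^2 - z - 12)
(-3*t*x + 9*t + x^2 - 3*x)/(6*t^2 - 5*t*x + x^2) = (x - 3)/(-2*t + x)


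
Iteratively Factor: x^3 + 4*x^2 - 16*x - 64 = (x - 4)*(x^2 + 8*x + 16) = (x - 4)*(x + 4)*(x + 4)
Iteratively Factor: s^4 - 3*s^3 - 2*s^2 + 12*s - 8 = (s - 1)*(s^3 - 2*s^2 - 4*s + 8) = (s - 1)*(s + 2)*(s^2 - 4*s + 4) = (s - 2)*(s - 1)*(s + 2)*(s - 2)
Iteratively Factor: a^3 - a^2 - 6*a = (a)*(a^2 - a - 6) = a*(a + 2)*(a - 3)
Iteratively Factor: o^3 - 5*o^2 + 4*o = (o)*(o^2 - 5*o + 4) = o*(o - 1)*(o - 4)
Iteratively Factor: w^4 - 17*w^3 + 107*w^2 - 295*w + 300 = (w - 5)*(w^3 - 12*w^2 + 47*w - 60) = (w - 5)^2*(w^2 - 7*w + 12) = (w - 5)^2*(w - 4)*(w - 3)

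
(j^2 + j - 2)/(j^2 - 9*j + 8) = (j + 2)/(j - 8)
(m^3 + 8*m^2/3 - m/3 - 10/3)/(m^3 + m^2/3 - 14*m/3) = (3*m^3 + 8*m^2 - m - 10)/(m*(3*m^2 + m - 14))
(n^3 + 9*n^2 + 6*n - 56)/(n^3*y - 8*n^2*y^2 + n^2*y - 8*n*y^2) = (n^3 + 9*n^2 + 6*n - 56)/(n*y*(n^2 - 8*n*y + n - 8*y))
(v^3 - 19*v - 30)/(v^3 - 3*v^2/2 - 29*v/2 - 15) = 2*(v + 3)/(2*v + 3)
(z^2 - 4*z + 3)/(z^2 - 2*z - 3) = (z - 1)/(z + 1)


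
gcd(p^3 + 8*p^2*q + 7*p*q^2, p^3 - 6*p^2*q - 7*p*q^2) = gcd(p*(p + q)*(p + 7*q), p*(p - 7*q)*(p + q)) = p^2 + p*q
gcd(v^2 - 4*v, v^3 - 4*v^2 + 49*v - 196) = v - 4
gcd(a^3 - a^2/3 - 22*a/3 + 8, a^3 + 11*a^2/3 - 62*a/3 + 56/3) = a^2 - 10*a/3 + 8/3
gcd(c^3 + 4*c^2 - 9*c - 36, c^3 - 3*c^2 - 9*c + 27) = c^2 - 9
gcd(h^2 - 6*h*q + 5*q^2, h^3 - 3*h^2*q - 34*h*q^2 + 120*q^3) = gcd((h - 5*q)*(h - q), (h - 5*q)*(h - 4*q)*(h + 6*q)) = -h + 5*q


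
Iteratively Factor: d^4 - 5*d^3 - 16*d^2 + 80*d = (d - 5)*(d^3 - 16*d) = (d - 5)*(d + 4)*(d^2 - 4*d) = d*(d - 5)*(d + 4)*(d - 4)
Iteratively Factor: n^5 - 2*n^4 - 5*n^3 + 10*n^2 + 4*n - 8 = (n - 2)*(n^4 - 5*n^2 + 4) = (n - 2)*(n + 2)*(n^3 - 2*n^2 - n + 2) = (n - 2)*(n + 1)*(n + 2)*(n^2 - 3*n + 2) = (n - 2)*(n - 1)*(n + 1)*(n + 2)*(n - 2)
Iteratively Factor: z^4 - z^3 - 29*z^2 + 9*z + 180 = (z + 3)*(z^3 - 4*z^2 - 17*z + 60) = (z + 3)*(z + 4)*(z^2 - 8*z + 15) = (z - 5)*(z + 3)*(z + 4)*(z - 3)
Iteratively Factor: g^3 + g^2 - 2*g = (g + 2)*(g^2 - g) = (g - 1)*(g + 2)*(g)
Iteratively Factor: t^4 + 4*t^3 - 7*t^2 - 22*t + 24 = (t - 1)*(t^3 + 5*t^2 - 2*t - 24) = (t - 2)*(t - 1)*(t^2 + 7*t + 12) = (t - 2)*(t - 1)*(t + 4)*(t + 3)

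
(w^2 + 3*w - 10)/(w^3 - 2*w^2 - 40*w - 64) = (-w^2 - 3*w + 10)/(-w^3 + 2*w^2 + 40*w + 64)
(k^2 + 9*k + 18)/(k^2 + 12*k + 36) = (k + 3)/(k + 6)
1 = 1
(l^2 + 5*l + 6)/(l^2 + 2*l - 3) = (l + 2)/(l - 1)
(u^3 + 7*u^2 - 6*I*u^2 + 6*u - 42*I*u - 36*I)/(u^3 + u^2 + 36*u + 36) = (u + 6)/(u + 6*I)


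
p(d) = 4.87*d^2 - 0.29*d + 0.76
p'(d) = 9.74*d - 0.29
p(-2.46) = 30.94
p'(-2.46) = -24.25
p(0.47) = 1.70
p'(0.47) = 4.29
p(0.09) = 0.77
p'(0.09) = 0.59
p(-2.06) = 22.02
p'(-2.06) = -20.35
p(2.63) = 33.68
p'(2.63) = 25.33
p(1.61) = 12.92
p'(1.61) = 15.39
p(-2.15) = 23.90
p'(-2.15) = -21.23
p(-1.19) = 8.00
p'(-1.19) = -11.88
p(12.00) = 698.56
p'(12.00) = 116.59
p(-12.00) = 705.52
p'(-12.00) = -117.17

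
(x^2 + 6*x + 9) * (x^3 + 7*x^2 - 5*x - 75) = x^5 + 13*x^4 + 46*x^3 - 42*x^2 - 495*x - 675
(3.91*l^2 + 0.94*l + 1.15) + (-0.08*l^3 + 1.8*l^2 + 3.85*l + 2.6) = -0.08*l^3 + 5.71*l^2 + 4.79*l + 3.75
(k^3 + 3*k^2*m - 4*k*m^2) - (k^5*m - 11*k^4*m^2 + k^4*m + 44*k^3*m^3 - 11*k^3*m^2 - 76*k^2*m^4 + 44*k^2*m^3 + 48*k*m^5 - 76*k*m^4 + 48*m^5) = -k^5*m + 11*k^4*m^2 - k^4*m - 44*k^3*m^3 + 11*k^3*m^2 + k^3 + 76*k^2*m^4 - 44*k^2*m^3 + 3*k^2*m - 48*k*m^5 + 76*k*m^4 - 4*k*m^2 - 48*m^5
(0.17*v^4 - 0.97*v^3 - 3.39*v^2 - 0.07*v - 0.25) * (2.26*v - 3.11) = 0.3842*v^5 - 2.7209*v^4 - 4.6447*v^3 + 10.3847*v^2 - 0.3473*v + 0.7775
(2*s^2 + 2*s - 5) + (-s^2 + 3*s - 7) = s^2 + 5*s - 12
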